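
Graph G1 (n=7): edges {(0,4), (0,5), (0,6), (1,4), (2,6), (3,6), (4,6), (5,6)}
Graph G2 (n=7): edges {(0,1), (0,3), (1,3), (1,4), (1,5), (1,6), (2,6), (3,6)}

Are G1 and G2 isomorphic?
Yes, isomorphic

The graphs are isomorphic.
One valid mapping φ: V(G1) → V(G2): 0→3, 1→2, 2→5, 3→4, 4→6, 5→0, 6→1

Verify φ preserves adjacency — for each edge of G1, its image is an edge of G2:
  (0,4) → (φ(0),φ(4)) = (3,6) ∈ E(G2) ✓
  (0,5) → (φ(0),φ(5)) = (0,3) ∈ E(G2) ✓
  (0,6) → (φ(0),φ(6)) = (1,3) ∈ E(G2) ✓
  (1,4) → (φ(1),φ(4)) = (2,6) ∈ E(G2) ✓
  (2,6) → (φ(2),φ(6)) = (1,5) ∈ E(G2) ✓
  (3,6) → (φ(3),φ(6)) = (1,4) ∈ E(G2) ✓
  (4,6) → (φ(4),φ(6)) = (1,6) ∈ E(G2) ✓
  (5,6) → (φ(5),φ(6)) = (0,1) ∈ E(G2) ✓
All 8 edges of G1 map to edges of G2, and |E(G1)| = |E(G2)| = 8, so φ is a bijection on edges as well as vertices. Hence G1 ≅ G2.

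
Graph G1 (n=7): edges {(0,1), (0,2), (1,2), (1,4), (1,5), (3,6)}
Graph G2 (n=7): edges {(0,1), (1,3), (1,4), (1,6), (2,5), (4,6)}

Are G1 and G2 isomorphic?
Yes, isomorphic

The graphs are isomorphic.
One valid mapping φ: V(G1) → V(G2): 0→6, 1→1, 2→4, 3→5, 4→0, 5→3, 6→2

Verify φ preserves adjacency — for each edge of G1, its image is an edge of G2:
  (0,1) → (φ(0),φ(1)) = (1,6) ∈ E(G2) ✓
  (0,2) → (φ(0),φ(2)) = (4,6) ∈ E(G2) ✓
  (1,2) → (φ(1),φ(2)) = (1,4) ∈ E(G2) ✓
  (1,4) → (φ(1),φ(4)) = (0,1) ∈ E(G2) ✓
  (1,5) → (φ(1),φ(5)) = (1,3) ∈ E(G2) ✓
  (3,6) → (φ(3),φ(6)) = (2,5) ∈ E(G2) ✓
All 6 edges of G1 map to edges of G2, and |E(G1)| = |E(G2)| = 6, so φ is a bijection on edges as well as vertices. Hence G1 ≅ G2.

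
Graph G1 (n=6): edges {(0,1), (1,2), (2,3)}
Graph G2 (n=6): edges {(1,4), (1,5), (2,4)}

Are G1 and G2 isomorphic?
Yes, isomorphic

The graphs are isomorphic.
One valid mapping φ: V(G1) → V(G2): 0→2, 1→4, 2→1, 3→5, 4→3, 5→0

Verify φ preserves adjacency — for each edge of G1, its image is an edge of G2:
  (0,1) → (φ(0),φ(1)) = (2,4) ∈ E(G2) ✓
  (1,2) → (φ(1),φ(2)) = (1,4) ∈ E(G2) ✓
  (2,3) → (φ(2),φ(3)) = (1,5) ∈ E(G2) ✓
All 3 edges of G1 map to edges of G2, and |E(G1)| = |E(G2)| = 3, so φ is a bijection on edges as well as vertices. Hence G1 ≅ G2.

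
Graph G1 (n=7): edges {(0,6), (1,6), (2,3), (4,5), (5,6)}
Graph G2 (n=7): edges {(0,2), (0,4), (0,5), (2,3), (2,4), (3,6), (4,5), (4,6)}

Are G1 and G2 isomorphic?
No, not isomorphic

The graphs are NOT isomorphic.

Degrees in G1: deg(0)=1, deg(1)=1, deg(2)=1, deg(3)=1, deg(4)=1, deg(5)=2, deg(6)=3.
Sorted degree sequence of G1: [3, 2, 1, 1, 1, 1, 1].
Degrees in G2: deg(0)=3, deg(1)=0, deg(2)=3, deg(3)=2, deg(4)=4, deg(5)=2, deg(6)=2.
Sorted degree sequence of G2: [4, 3, 3, 2, 2, 2, 0].
The (sorted) degree sequence is an isomorphism invariant, so since G1 and G2 have different degree sequences they cannot be isomorphic.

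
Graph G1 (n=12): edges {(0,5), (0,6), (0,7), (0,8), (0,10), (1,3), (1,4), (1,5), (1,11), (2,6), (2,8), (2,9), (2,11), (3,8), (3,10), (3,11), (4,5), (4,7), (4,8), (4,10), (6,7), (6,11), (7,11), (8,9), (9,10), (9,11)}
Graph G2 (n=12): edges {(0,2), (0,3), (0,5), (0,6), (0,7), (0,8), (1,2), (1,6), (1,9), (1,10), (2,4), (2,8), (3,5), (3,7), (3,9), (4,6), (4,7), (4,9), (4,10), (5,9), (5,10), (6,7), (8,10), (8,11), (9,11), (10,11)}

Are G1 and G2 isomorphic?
Yes, isomorphic

The graphs are isomorphic.
One valid mapping φ: V(G1) → V(G2): 0→9, 1→8, 2→7, 3→2, 4→10, 5→11, 6→3, 7→5, 8→4, 9→6, 10→1, 11→0

Verify φ preserves adjacency — for each edge of G1, its image is an edge of G2:
  (0,5) → (φ(0),φ(5)) = (9,11) ∈ E(G2) ✓
  (0,6) → (φ(0),φ(6)) = (3,9) ∈ E(G2) ✓
  (0,7) → (φ(0),φ(7)) = (5,9) ∈ E(G2) ✓
  (0,8) → (φ(0),φ(8)) = (4,9) ∈ E(G2) ✓
  (0,10) → (φ(0),φ(10)) = (1,9) ∈ E(G2) ✓
  (1,3) → (φ(1),φ(3)) = (2,8) ∈ E(G2) ✓
  (1,4) → (φ(1),φ(4)) = (8,10) ∈ E(G2) ✓
  (1,5) → (φ(1),φ(5)) = (8,11) ∈ E(G2) ✓
  (1,11) → (φ(1),φ(11)) = (0,8) ∈ E(G2) ✓
  (2,6) → (φ(2),φ(6)) = (3,7) ∈ E(G2) ✓
  (2,8) → (φ(2),φ(8)) = (4,7) ∈ E(G2) ✓
  (2,9) → (φ(2),φ(9)) = (6,7) ∈ E(G2) ✓
  (2,11) → (φ(2),φ(11)) = (0,7) ∈ E(G2) ✓
  (3,8) → (φ(3),φ(8)) = (2,4) ∈ E(G2) ✓
  (3,10) → (φ(3),φ(10)) = (1,2) ∈ E(G2) ✓
  (3,11) → (φ(3),φ(11)) = (0,2) ∈ E(G2) ✓
  (4,5) → (φ(4),φ(5)) = (10,11) ∈ E(G2) ✓
  (4,7) → (φ(4),φ(7)) = (5,10) ∈ E(G2) ✓
  (4,8) → (φ(4),φ(8)) = (4,10) ∈ E(G2) ✓
  (4,10) → (φ(4),φ(10)) = (1,10) ∈ E(G2) ✓
  (6,7) → (φ(6),φ(7)) = (3,5) ∈ E(G2) ✓
  (6,11) → (φ(6),φ(11)) = (0,3) ∈ E(G2) ✓
  (7,11) → (φ(7),φ(11)) = (0,5) ∈ E(G2) ✓
  (8,9) → (φ(8),φ(9)) = (4,6) ∈ E(G2) ✓
  (9,10) → (φ(9),φ(10)) = (1,6) ∈ E(G2) ✓
  (9,11) → (φ(9),φ(11)) = (0,6) ∈ E(G2) ✓
All 26 edges of G1 map to edges of G2, and |E(G1)| = |E(G2)| = 26, so φ is a bijection on edges as well as vertices. Hence G1 ≅ G2.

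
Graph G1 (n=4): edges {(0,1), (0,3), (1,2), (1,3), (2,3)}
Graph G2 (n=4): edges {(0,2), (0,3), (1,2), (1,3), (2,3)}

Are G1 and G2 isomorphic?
Yes, isomorphic

The graphs are isomorphic.
One valid mapping φ: V(G1) → V(G2): 0→0, 1→2, 2→1, 3→3

Verify φ preserves adjacency — for each edge of G1, its image is an edge of G2:
  (0,1) → (φ(0),φ(1)) = (0,2) ∈ E(G2) ✓
  (0,3) → (φ(0),φ(3)) = (0,3) ∈ E(G2) ✓
  (1,2) → (φ(1),φ(2)) = (1,2) ∈ E(G2) ✓
  (1,3) → (φ(1),φ(3)) = (2,3) ∈ E(G2) ✓
  (2,3) → (φ(2),φ(3)) = (1,3) ∈ E(G2) ✓
All 5 edges of G1 map to edges of G2, and |E(G1)| = |E(G2)| = 5, so φ is a bijection on edges as well as vertices. Hence G1 ≅ G2.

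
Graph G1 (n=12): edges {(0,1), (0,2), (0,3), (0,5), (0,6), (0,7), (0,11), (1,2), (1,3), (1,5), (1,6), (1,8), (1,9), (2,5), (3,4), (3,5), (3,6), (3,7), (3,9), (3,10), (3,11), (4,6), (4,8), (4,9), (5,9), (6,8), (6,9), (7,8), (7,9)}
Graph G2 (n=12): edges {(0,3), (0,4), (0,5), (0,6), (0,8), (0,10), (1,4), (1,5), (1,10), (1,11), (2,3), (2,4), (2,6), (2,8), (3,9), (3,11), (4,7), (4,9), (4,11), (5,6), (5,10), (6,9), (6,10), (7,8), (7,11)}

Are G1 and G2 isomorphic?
No, not isomorphic

The graphs are NOT isomorphic.

Degrees in G1: deg(0)=7, deg(1)=7, deg(2)=3, deg(3)=9, deg(4)=4, deg(5)=5, deg(6)=6, deg(7)=4, deg(8)=4, deg(9)=6, deg(10)=1, deg(11)=2.
Sorted degree sequence of G1: [9, 7, 7, 6, 6, 5, 4, 4, 4, 3, 2, 1].
Degrees in G2: deg(0)=6, deg(1)=4, deg(2)=4, deg(3)=4, deg(4)=6, deg(5)=4, deg(6)=5, deg(7)=3, deg(8)=3, deg(9)=3, deg(10)=4, deg(11)=4.
Sorted degree sequence of G2: [6, 6, 5, 4, 4, 4, 4, 4, 4, 3, 3, 3].
The (sorted) degree sequence is an isomorphism invariant, so since G1 and G2 have different degree sequences they cannot be isomorphic.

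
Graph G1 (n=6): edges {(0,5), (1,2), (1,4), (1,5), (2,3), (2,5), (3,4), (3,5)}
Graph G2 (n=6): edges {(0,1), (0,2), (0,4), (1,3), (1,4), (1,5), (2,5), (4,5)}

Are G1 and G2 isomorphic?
Yes, isomorphic

The graphs are isomorphic.
One valid mapping φ: V(G1) → V(G2): 0→3, 1→0, 2→4, 3→5, 4→2, 5→1

Verify φ preserves adjacency — for each edge of G1, its image is an edge of G2:
  (0,5) → (φ(0),φ(5)) = (1,3) ∈ E(G2) ✓
  (1,2) → (φ(1),φ(2)) = (0,4) ∈ E(G2) ✓
  (1,4) → (φ(1),φ(4)) = (0,2) ∈ E(G2) ✓
  (1,5) → (φ(1),φ(5)) = (0,1) ∈ E(G2) ✓
  (2,3) → (φ(2),φ(3)) = (4,5) ∈ E(G2) ✓
  (2,5) → (φ(2),φ(5)) = (1,4) ∈ E(G2) ✓
  (3,4) → (φ(3),φ(4)) = (2,5) ∈ E(G2) ✓
  (3,5) → (φ(3),φ(5)) = (1,5) ∈ E(G2) ✓
All 8 edges of G1 map to edges of G2, and |E(G1)| = |E(G2)| = 8, so φ is a bijection on edges as well as vertices. Hence G1 ≅ G2.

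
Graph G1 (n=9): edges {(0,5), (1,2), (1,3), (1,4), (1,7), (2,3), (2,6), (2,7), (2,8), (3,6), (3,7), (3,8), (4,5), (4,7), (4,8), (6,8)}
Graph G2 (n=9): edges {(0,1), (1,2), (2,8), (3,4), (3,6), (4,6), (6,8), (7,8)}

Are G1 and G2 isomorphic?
No, not isomorphic

The graphs are NOT isomorphic.

Connected components of G1: 1 component(s) with vertex sets [[0, 1, 2, 3, 4, 5, 6, 7, 8]], sizes [9].
Connected components of G2: 2 component(s) with vertex sets [[5], [0, 1, 2, 3, 4, 6, 7, 8]], sizes [1, 8].
The number of connected components (and the multiset of component sizes) is an isomorphism invariant — an isomorphism maps each component of G1 bijectively onto a component of G2. Since G1 has 1 component(s) and G2 has 2, they cannot be isomorphic.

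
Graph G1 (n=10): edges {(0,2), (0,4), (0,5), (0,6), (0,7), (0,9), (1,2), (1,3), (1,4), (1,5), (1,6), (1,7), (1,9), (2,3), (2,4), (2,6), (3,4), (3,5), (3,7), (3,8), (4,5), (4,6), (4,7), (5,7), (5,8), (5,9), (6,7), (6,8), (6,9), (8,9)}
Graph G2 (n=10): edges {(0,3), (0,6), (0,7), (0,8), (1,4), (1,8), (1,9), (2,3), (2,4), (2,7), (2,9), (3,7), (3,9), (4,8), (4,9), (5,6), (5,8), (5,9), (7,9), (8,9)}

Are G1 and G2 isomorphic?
No, not isomorphic

The graphs are NOT isomorphic.

Counting triangles (3-cliques): G1 has 32, G2 has 11.
Triangle count is an isomorphism invariant, so differing triangle counts rule out isomorphism.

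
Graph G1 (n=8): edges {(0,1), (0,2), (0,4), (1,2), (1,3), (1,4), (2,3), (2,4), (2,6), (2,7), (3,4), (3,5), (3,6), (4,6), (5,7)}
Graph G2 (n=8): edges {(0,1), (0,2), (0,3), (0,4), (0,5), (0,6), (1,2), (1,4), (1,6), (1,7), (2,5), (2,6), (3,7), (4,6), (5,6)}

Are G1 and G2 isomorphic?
Yes, isomorphic

The graphs are isomorphic.
One valid mapping φ: V(G1) → V(G2): 0→5, 1→2, 2→0, 3→1, 4→6, 5→7, 6→4, 7→3

Verify φ preserves adjacency — for each edge of G1, its image is an edge of G2:
  (0,1) → (φ(0),φ(1)) = (2,5) ∈ E(G2) ✓
  (0,2) → (φ(0),φ(2)) = (0,5) ∈ E(G2) ✓
  (0,4) → (φ(0),φ(4)) = (5,6) ∈ E(G2) ✓
  (1,2) → (φ(1),φ(2)) = (0,2) ∈ E(G2) ✓
  (1,3) → (φ(1),φ(3)) = (1,2) ∈ E(G2) ✓
  (1,4) → (φ(1),φ(4)) = (2,6) ∈ E(G2) ✓
  (2,3) → (φ(2),φ(3)) = (0,1) ∈ E(G2) ✓
  (2,4) → (φ(2),φ(4)) = (0,6) ∈ E(G2) ✓
  (2,6) → (φ(2),φ(6)) = (0,4) ∈ E(G2) ✓
  (2,7) → (φ(2),φ(7)) = (0,3) ∈ E(G2) ✓
  (3,4) → (φ(3),φ(4)) = (1,6) ∈ E(G2) ✓
  (3,5) → (φ(3),φ(5)) = (1,7) ∈ E(G2) ✓
  (3,6) → (φ(3),φ(6)) = (1,4) ∈ E(G2) ✓
  (4,6) → (φ(4),φ(6)) = (4,6) ∈ E(G2) ✓
  (5,7) → (φ(5),φ(7)) = (3,7) ∈ E(G2) ✓
All 15 edges of G1 map to edges of G2, and |E(G1)| = |E(G2)| = 15, so φ is a bijection on edges as well as vertices. Hence G1 ≅ G2.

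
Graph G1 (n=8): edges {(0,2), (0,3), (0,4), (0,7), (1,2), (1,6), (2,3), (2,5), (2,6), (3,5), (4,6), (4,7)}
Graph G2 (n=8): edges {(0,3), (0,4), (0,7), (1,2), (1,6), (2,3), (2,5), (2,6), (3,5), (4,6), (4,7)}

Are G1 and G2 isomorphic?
No, not isomorphic

The graphs are NOT isomorphic.

Counting edges: G1 has 12 edge(s); G2 has 11 edge(s).
Edge count is an isomorphism invariant (a bijection on vertices induces a bijection on edges), so differing edge counts rule out isomorphism.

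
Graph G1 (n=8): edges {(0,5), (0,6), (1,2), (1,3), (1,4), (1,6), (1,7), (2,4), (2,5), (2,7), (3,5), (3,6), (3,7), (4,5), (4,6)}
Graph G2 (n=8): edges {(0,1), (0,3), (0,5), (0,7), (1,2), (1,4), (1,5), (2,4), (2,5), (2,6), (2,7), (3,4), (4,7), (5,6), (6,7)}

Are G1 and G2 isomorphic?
Yes, isomorphic

The graphs are isomorphic.
One valid mapping φ: V(G1) → V(G2): 0→3, 1→2, 2→5, 3→7, 4→1, 5→0, 6→4, 7→6

Verify φ preserves adjacency — for each edge of G1, its image is an edge of G2:
  (0,5) → (φ(0),φ(5)) = (0,3) ∈ E(G2) ✓
  (0,6) → (φ(0),φ(6)) = (3,4) ∈ E(G2) ✓
  (1,2) → (φ(1),φ(2)) = (2,5) ∈ E(G2) ✓
  (1,3) → (φ(1),φ(3)) = (2,7) ∈ E(G2) ✓
  (1,4) → (φ(1),φ(4)) = (1,2) ∈ E(G2) ✓
  (1,6) → (φ(1),φ(6)) = (2,4) ∈ E(G2) ✓
  (1,7) → (φ(1),φ(7)) = (2,6) ∈ E(G2) ✓
  (2,4) → (φ(2),φ(4)) = (1,5) ∈ E(G2) ✓
  (2,5) → (φ(2),φ(5)) = (0,5) ∈ E(G2) ✓
  (2,7) → (φ(2),φ(7)) = (5,6) ∈ E(G2) ✓
  (3,5) → (φ(3),φ(5)) = (0,7) ∈ E(G2) ✓
  (3,6) → (φ(3),φ(6)) = (4,7) ∈ E(G2) ✓
  (3,7) → (φ(3),φ(7)) = (6,7) ∈ E(G2) ✓
  (4,5) → (φ(4),φ(5)) = (0,1) ∈ E(G2) ✓
  (4,6) → (φ(4),φ(6)) = (1,4) ∈ E(G2) ✓
All 15 edges of G1 map to edges of G2, and |E(G1)| = |E(G2)| = 15, so φ is a bijection on edges as well as vertices. Hence G1 ≅ G2.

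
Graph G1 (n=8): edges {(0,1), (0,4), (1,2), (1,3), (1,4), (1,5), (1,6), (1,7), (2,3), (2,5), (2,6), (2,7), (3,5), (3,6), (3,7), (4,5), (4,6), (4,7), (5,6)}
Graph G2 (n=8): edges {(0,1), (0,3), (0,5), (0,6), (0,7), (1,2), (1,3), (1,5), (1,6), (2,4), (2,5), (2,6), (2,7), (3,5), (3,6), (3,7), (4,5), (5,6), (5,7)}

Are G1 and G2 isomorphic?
Yes, isomorphic

The graphs are isomorphic.
One valid mapping φ: V(G1) → V(G2): 0→4, 1→5, 2→0, 3→3, 4→2, 5→6, 6→1, 7→7

Verify φ preserves adjacency — for each edge of G1, its image is an edge of G2:
  (0,1) → (φ(0),φ(1)) = (4,5) ∈ E(G2) ✓
  (0,4) → (φ(0),φ(4)) = (2,4) ∈ E(G2) ✓
  (1,2) → (φ(1),φ(2)) = (0,5) ∈ E(G2) ✓
  (1,3) → (φ(1),φ(3)) = (3,5) ∈ E(G2) ✓
  (1,4) → (φ(1),φ(4)) = (2,5) ∈ E(G2) ✓
  (1,5) → (φ(1),φ(5)) = (5,6) ∈ E(G2) ✓
  (1,6) → (φ(1),φ(6)) = (1,5) ∈ E(G2) ✓
  (1,7) → (φ(1),φ(7)) = (5,7) ∈ E(G2) ✓
  (2,3) → (φ(2),φ(3)) = (0,3) ∈ E(G2) ✓
  (2,5) → (φ(2),φ(5)) = (0,6) ∈ E(G2) ✓
  (2,6) → (φ(2),φ(6)) = (0,1) ∈ E(G2) ✓
  (2,7) → (φ(2),φ(7)) = (0,7) ∈ E(G2) ✓
  (3,5) → (φ(3),φ(5)) = (3,6) ∈ E(G2) ✓
  (3,6) → (φ(3),φ(6)) = (1,3) ∈ E(G2) ✓
  (3,7) → (φ(3),φ(7)) = (3,7) ∈ E(G2) ✓
  (4,5) → (φ(4),φ(5)) = (2,6) ∈ E(G2) ✓
  (4,6) → (φ(4),φ(6)) = (1,2) ∈ E(G2) ✓
  (4,7) → (φ(4),φ(7)) = (2,7) ∈ E(G2) ✓
  (5,6) → (φ(5),φ(6)) = (1,6) ∈ E(G2) ✓
All 19 edges of G1 map to edges of G2, and |E(G1)| = |E(G2)| = 19, so φ is a bijection on edges as well as vertices. Hence G1 ≅ G2.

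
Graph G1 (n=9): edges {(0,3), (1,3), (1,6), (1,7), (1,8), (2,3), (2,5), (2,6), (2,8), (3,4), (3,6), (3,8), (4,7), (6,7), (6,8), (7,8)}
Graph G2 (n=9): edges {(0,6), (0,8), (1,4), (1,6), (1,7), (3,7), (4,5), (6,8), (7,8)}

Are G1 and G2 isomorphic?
No, not isomorphic

The graphs are NOT isomorphic.

Connected components of G1: 1 component(s) with vertex sets [[0, 1, 2, 3, 4, 5, 6, 7, 8]], sizes [9].
Connected components of G2: 2 component(s) with vertex sets [[2], [0, 1, 3, 4, 5, 6, 7, 8]], sizes [1, 8].
The number of connected components (and the multiset of component sizes) is an isomorphism invariant — an isomorphism maps each component of G1 bijectively onto a component of G2. Since G1 has 1 component(s) and G2 has 2, they cannot be isomorphic.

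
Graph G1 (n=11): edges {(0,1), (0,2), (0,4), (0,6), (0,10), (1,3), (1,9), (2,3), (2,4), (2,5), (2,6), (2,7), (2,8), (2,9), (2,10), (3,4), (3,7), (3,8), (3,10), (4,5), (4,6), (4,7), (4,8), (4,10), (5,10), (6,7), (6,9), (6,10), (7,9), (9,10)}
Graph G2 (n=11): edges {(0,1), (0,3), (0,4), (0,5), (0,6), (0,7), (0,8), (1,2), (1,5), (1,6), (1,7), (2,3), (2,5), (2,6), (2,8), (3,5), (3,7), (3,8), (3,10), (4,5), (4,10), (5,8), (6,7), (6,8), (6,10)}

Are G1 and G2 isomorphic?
No, not isomorphic

The graphs are NOT isomorphic.

Connected components of G1: 1 component(s) with vertex sets [[0, 1, 2, 3, 4, 5, 6, 7, 8, 9, 10]], sizes [11].
Connected components of G2: 2 component(s) with vertex sets [[9], [0, 1, 2, 3, 4, 5, 6, 7, 8, 10]], sizes [1, 10].
The number of connected components (and the multiset of component sizes) is an isomorphism invariant — an isomorphism maps each component of G1 bijectively onto a component of G2. Since G1 has 1 component(s) and G2 has 2, they cannot be isomorphic.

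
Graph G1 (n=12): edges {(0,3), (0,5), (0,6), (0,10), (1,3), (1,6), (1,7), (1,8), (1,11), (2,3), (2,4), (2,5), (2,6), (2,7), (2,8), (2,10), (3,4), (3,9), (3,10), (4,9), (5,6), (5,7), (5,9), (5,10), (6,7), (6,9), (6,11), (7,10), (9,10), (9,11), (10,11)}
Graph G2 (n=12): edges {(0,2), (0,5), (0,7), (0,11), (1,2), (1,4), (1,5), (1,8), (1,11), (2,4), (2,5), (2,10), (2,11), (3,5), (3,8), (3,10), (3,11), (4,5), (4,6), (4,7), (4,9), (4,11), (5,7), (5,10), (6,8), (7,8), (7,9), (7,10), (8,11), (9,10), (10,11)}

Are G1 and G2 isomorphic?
Yes, isomorphic

The graphs are isomorphic.
One valid mapping φ: V(G1) → V(G2): 0→0, 1→8, 2→4, 3→7, 4→9, 5→2, 6→11, 7→1, 8→6, 9→10, 10→5, 11→3

Verify φ preserves adjacency — for each edge of G1, its image is an edge of G2:
  (0,3) → (φ(0),φ(3)) = (0,7) ∈ E(G2) ✓
  (0,5) → (φ(0),φ(5)) = (0,2) ∈ E(G2) ✓
  (0,6) → (φ(0),φ(6)) = (0,11) ∈ E(G2) ✓
  (0,10) → (φ(0),φ(10)) = (0,5) ∈ E(G2) ✓
  (1,3) → (φ(1),φ(3)) = (7,8) ∈ E(G2) ✓
  (1,6) → (φ(1),φ(6)) = (8,11) ∈ E(G2) ✓
  (1,7) → (φ(1),φ(7)) = (1,8) ∈ E(G2) ✓
  (1,8) → (φ(1),φ(8)) = (6,8) ∈ E(G2) ✓
  (1,11) → (φ(1),φ(11)) = (3,8) ∈ E(G2) ✓
  (2,3) → (φ(2),φ(3)) = (4,7) ∈ E(G2) ✓
  (2,4) → (φ(2),φ(4)) = (4,9) ∈ E(G2) ✓
  (2,5) → (φ(2),φ(5)) = (2,4) ∈ E(G2) ✓
  (2,6) → (φ(2),φ(6)) = (4,11) ∈ E(G2) ✓
  (2,7) → (φ(2),φ(7)) = (1,4) ∈ E(G2) ✓
  (2,8) → (φ(2),φ(8)) = (4,6) ∈ E(G2) ✓
  (2,10) → (φ(2),φ(10)) = (4,5) ∈ E(G2) ✓
  (3,4) → (φ(3),φ(4)) = (7,9) ∈ E(G2) ✓
  (3,9) → (φ(3),φ(9)) = (7,10) ∈ E(G2) ✓
  (3,10) → (φ(3),φ(10)) = (5,7) ∈ E(G2) ✓
  (4,9) → (φ(4),φ(9)) = (9,10) ∈ E(G2) ✓
  (5,6) → (φ(5),φ(6)) = (2,11) ∈ E(G2) ✓
  (5,7) → (φ(5),φ(7)) = (1,2) ∈ E(G2) ✓
  (5,9) → (φ(5),φ(9)) = (2,10) ∈ E(G2) ✓
  (5,10) → (φ(5),φ(10)) = (2,5) ∈ E(G2) ✓
  (6,7) → (φ(6),φ(7)) = (1,11) ∈ E(G2) ✓
  (6,9) → (φ(6),φ(9)) = (10,11) ∈ E(G2) ✓
  (6,11) → (φ(6),φ(11)) = (3,11) ∈ E(G2) ✓
  (7,10) → (φ(7),φ(10)) = (1,5) ∈ E(G2) ✓
  (9,10) → (φ(9),φ(10)) = (5,10) ∈ E(G2) ✓
  (9,11) → (φ(9),φ(11)) = (3,10) ∈ E(G2) ✓
  (10,11) → (φ(10),φ(11)) = (3,5) ∈ E(G2) ✓
All 31 edges of G1 map to edges of G2, and |E(G1)| = |E(G2)| = 31, so φ is a bijection on edges as well as vertices. Hence G1 ≅ G2.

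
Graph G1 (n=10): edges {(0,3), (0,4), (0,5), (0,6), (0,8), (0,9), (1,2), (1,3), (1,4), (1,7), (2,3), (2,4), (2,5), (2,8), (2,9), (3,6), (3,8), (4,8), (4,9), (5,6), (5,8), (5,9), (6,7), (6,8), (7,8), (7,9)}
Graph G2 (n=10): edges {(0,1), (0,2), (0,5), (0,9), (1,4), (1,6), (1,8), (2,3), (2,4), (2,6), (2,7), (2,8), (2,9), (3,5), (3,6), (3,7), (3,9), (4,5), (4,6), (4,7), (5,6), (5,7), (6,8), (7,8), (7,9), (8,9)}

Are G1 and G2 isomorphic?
Yes, isomorphic

The graphs are isomorphic.
One valid mapping φ: V(G1) → V(G2): 0→7, 1→1, 2→6, 3→8, 4→4, 5→3, 6→9, 7→0, 8→2, 9→5

Verify φ preserves adjacency — for each edge of G1, its image is an edge of G2:
  (0,3) → (φ(0),φ(3)) = (7,8) ∈ E(G2) ✓
  (0,4) → (φ(0),φ(4)) = (4,7) ∈ E(G2) ✓
  (0,5) → (φ(0),φ(5)) = (3,7) ∈ E(G2) ✓
  (0,6) → (φ(0),φ(6)) = (7,9) ∈ E(G2) ✓
  (0,8) → (φ(0),φ(8)) = (2,7) ∈ E(G2) ✓
  (0,9) → (φ(0),φ(9)) = (5,7) ∈ E(G2) ✓
  (1,2) → (φ(1),φ(2)) = (1,6) ∈ E(G2) ✓
  (1,3) → (φ(1),φ(3)) = (1,8) ∈ E(G2) ✓
  (1,4) → (φ(1),φ(4)) = (1,4) ∈ E(G2) ✓
  (1,7) → (φ(1),φ(7)) = (0,1) ∈ E(G2) ✓
  (2,3) → (φ(2),φ(3)) = (6,8) ∈ E(G2) ✓
  (2,4) → (φ(2),φ(4)) = (4,6) ∈ E(G2) ✓
  (2,5) → (φ(2),φ(5)) = (3,6) ∈ E(G2) ✓
  (2,8) → (φ(2),φ(8)) = (2,6) ∈ E(G2) ✓
  (2,9) → (φ(2),φ(9)) = (5,6) ∈ E(G2) ✓
  (3,6) → (φ(3),φ(6)) = (8,9) ∈ E(G2) ✓
  (3,8) → (φ(3),φ(8)) = (2,8) ∈ E(G2) ✓
  (4,8) → (φ(4),φ(8)) = (2,4) ∈ E(G2) ✓
  (4,9) → (φ(4),φ(9)) = (4,5) ∈ E(G2) ✓
  (5,6) → (φ(5),φ(6)) = (3,9) ∈ E(G2) ✓
  (5,8) → (φ(5),φ(8)) = (2,3) ∈ E(G2) ✓
  (5,9) → (φ(5),φ(9)) = (3,5) ∈ E(G2) ✓
  (6,7) → (φ(6),φ(7)) = (0,9) ∈ E(G2) ✓
  (6,8) → (φ(6),φ(8)) = (2,9) ∈ E(G2) ✓
  (7,8) → (φ(7),φ(8)) = (0,2) ∈ E(G2) ✓
  (7,9) → (φ(7),φ(9)) = (0,5) ∈ E(G2) ✓
All 26 edges of G1 map to edges of G2, and |E(G1)| = |E(G2)| = 26, so φ is a bijection on edges as well as vertices. Hence G1 ≅ G2.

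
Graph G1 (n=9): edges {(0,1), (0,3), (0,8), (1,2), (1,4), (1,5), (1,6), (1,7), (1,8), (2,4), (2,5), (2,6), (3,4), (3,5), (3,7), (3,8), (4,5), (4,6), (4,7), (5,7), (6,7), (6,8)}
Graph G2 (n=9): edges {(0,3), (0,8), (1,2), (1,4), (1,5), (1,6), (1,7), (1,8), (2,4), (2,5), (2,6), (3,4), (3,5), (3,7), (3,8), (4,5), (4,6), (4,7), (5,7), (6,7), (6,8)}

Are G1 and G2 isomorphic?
No, not isomorphic

The graphs are NOT isomorphic.

Counting edges: G1 has 22 edge(s); G2 has 21 edge(s).
Edge count is an isomorphism invariant (a bijection on vertices induces a bijection on edges), so differing edge counts rule out isomorphism.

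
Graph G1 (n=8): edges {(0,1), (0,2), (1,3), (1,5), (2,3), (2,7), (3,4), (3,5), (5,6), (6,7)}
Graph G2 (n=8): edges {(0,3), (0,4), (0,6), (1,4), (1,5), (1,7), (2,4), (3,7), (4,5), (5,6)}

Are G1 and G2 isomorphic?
Yes, isomorphic

The graphs are isomorphic.
One valid mapping φ: V(G1) → V(G2): 0→6, 1→5, 2→0, 3→4, 4→2, 5→1, 6→7, 7→3

Verify φ preserves adjacency — for each edge of G1, its image is an edge of G2:
  (0,1) → (φ(0),φ(1)) = (5,6) ∈ E(G2) ✓
  (0,2) → (φ(0),φ(2)) = (0,6) ∈ E(G2) ✓
  (1,3) → (φ(1),φ(3)) = (4,5) ∈ E(G2) ✓
  (1,5) → (φ(1),φ(5)) = (1,5) ∈ E(G2) ✓
  (2,3) → (φ(2),φ(3)) = (0,4) ∈ E(G2) ✓
  (2,7) → (φ(2),φ(7)) = (0,3) ∈ E(G2) ✓
  (3,4) → (φ(3),φ(4)) = (2,4) ∈ E(G2) ✓
  (3,5) → (φ(3),φ(5)) = (1,4) ∈ E(G2) ✓
  (5,6) → (φ(5),φ(6)) = (1,7) ∈ E(G2) ✓
  (6,7) → (φ(6),φ(7)) = (3,7) ∈ E(G2) ✓
All 10 edges of G1 map to edges of G2, and |E(G1)| = |E(G2)| = 10, so φ is a bijection on edges as well as vertices. Hence G1 ≅ G2.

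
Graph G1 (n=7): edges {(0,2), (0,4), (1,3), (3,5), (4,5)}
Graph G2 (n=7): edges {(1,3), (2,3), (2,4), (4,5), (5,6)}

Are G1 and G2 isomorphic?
Yes, isomorphic

The graphs are isomorphic.
One valid mapping φ: V(G1) → V(G2): 0→5, 1→1, 2→6, 3→3, 4→4, 5→2, 6→0

Verify φ preserves adjacency — for each edge of G1, its image is an edge of G2:
  (0,2) → (φ(0),φ(2)) = (5,6) ∈ E(G2) ✓
  (0,4) → (φ(0),φ(4)) = (4,5) ∈ E(G2) ✓
  (1,3) → (φ(1),φ(3)) = (1,3) ∈ E(G2) ✓
  (3,5) → (φ(3),φ(5)) = (2,3) ∈ E(G2) ✓
  (4,5) → (φ(4),φ(5)) = (2,4) ∈ E(G2) ✓
All 5 edges of G1 map to edges of G2, and |E(G1)| = |E(G2)| = 5, so φ is a bijection on edges as well as vertices. Hence G1 ≅ G2.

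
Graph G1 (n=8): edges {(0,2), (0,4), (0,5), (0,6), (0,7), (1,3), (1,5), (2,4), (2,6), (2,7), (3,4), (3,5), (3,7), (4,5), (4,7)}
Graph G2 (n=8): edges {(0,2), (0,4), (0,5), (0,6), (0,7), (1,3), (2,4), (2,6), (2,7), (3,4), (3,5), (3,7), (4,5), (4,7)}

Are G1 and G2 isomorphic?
No, not isomorphic

The graphs are NOT isomorphic.

Counting edges: G1 has 15 edge(s); G2 has 14 edge(s).
Edge count is an isomorphism invariant (a bijection on vertices induces a bijection on edges), so differing edge counts rule out isomorphism.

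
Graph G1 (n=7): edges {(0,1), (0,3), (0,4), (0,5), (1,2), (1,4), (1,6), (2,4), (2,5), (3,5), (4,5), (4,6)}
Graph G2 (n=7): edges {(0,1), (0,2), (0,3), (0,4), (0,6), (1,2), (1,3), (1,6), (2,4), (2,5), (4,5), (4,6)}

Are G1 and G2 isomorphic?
Yes, isomorphic

The graphs are isomorphic.
One valid mapping φ: V(G1) → V(G2): 0→2, 1→1, 2→6, 3→5, 4→0, 5→4, 6→3

Verify φ preserves adjacency — for each edge of G1, its image is an edge of G2:
  (0,1) → (φ(0),φ(1)) = (1,2) ∈ E(G2) ✓
  (0,3) → (φ(0),φ(3)) = (2,5) ∈ E(G2) ✓
  (0,4) → (φ(0),φ(4)) = (0,2) ∈ E(G2) ✓
  (0,5) → (φ(0),φ(5)) = (2,4) ∈ E(G2) ✓
  (1,2) → (φ(1),φ(2)) = (1,6) ∈ E(G2) ✓
  (1,4) → (φ(1),φ(4)) = (0,1) ∈ E(G2) ✓
  (1,6) → (φ(1),φ(6)) = (1,3) ∈ E(G2) ✓
  (2,4) → (φ(2),φ(4)) = (0,6) ∈ E(G2) ✓
  (2,5) → (φ(2),φ(5)) = (4,6) ∈ E(G2) ✓
  (3,5) → (φ(3),φ(5)) = (4,5) ∈ E(G2) ✓
  (4,5) → (φ(4),φ(5)) = (0,4) ∈ E(G2) ✓
  (4,6) → (φ(4),φ(6)) = (0,3) ∈ E(G2) ✓
All 12 edges of G1 map to edges of G2, and |E(G1)| = |E(G2)| = 12, so φ is a bijection on edges as well as vertices. Hence G1 ≅ G2.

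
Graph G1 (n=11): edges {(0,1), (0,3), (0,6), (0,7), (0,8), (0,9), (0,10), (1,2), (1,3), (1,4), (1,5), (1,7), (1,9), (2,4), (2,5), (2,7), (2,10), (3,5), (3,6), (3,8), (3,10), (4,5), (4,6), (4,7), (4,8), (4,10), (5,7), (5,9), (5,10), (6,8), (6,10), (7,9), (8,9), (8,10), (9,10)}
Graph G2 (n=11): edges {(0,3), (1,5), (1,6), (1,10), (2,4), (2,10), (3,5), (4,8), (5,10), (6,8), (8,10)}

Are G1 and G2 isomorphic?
No, not isomorphic

The graphs are NOT isomorphic.

Connected components of G1: 1 component(s) with vertex sets [[0, 1, 2, 3, 4, 5, 6, 7, 8, 9, 10]], sizes [11].
Connected components of G2: 3 component(s) with vertex sets [[7], [9], [0, 1, 2, 3, 4, 5, 6, 8, 10]], sizes [1, 1, 9].
The number of connected components (and the multiset of component sizes) is an isomorphism invariant — an isomorphism maps each component of G1 bijectively onto a component of G2. Since G1 has 1 component(s) and G2 has 3, they cannot be isomorphic.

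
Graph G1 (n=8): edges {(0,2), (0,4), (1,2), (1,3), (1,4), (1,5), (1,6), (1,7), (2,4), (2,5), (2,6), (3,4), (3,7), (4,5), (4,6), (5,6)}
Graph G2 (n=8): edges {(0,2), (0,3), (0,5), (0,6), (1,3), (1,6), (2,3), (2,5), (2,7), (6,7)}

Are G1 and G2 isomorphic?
No, not isomorphic

The graphs are NOT isomorphic.

Connected components of G1: 1 component(s) with vertex sets [[0, 1, 2, 3, 4, 5, 6, 7]], sizes [8].
Connected components of G2: 2 component(s) with vertex sets [[4], [0, 1, 2, 3, 5, 6, 7]], sizes [1, 7].
The number of connected components (and the multiset of component sizes) is an isomorphism invariant — an isomorphism maps each component of G1 bijectively onto a component of G2. Since G1 has 1 component(s) and G2 has 2, they cannot be isomorphic.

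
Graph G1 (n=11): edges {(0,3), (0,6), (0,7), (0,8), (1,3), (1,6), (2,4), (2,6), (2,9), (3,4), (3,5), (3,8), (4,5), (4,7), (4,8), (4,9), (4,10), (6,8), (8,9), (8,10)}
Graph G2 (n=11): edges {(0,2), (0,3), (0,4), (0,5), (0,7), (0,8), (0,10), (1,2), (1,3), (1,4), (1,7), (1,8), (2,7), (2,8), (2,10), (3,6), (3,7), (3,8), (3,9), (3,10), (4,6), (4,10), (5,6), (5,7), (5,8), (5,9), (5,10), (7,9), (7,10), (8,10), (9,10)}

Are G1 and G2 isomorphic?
No, not isomorphic

The graphs are NOT isomorphic.

Degrees in G1: deg(0)=4, deg(1)=2, deg(2)=3, deg(3)=5, deg(4)=7, deg(5)=2, deg(6)=4, deg(7)=2, deg(8)=6, deg(9)=3, deg(10)=2.
Sorted degree sequence of G1: [7, 6, 5, 4, 4, 3, 3, 2, 2, 2, 2].
Degrees in G2: deg(0)=7, deg(1)=5, deg(2)=5, deg(3)=7, deg(4)=4, deg(5)=6, deg(6)=3, deg(7)=7, deg(8)=6, deg(9)=4, deg(10)=8.
Sorted degree sequence of G2: [8, 7, 7, 7, 6, 6, 5, 5, 4, 4, 3].
The (sorted) degree sequence is an isomorphism invariant, so since G1 and G2 have different degree sequences they cannot be isomorphic.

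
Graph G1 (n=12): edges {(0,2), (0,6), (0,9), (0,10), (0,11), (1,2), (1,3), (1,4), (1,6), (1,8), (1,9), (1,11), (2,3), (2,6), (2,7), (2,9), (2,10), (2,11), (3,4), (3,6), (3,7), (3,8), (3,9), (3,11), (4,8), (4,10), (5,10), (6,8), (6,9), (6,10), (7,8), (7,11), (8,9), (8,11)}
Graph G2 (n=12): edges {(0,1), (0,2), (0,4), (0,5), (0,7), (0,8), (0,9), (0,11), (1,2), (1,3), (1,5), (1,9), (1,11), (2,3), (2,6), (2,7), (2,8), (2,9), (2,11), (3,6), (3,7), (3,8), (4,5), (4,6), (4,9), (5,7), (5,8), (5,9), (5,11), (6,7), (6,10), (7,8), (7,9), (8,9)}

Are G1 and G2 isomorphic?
Yes, isomorphic

The graphs are isomorphic.
One valid mapping φ: V(G1) → V(G2): 0→3, 1→9, 2→2, 3→0, 4→4, 5→10, 6→7, 7→11, 8→5, 9→8, 10→6, 11→1

Verify φ preserves adjacency — for each edge of G1, its image is an edge of G2:
  (0,2) → (φ(0),φ(2)) = (2,3) ∈ E(G2) ✓
  (0,6) → (φ(0),φ(6)) = (3,7) ∈ E(G2) ✓
  (0,9) → (φ(0),φ(9)) = (3,8) ∈ E(G2) ✓
  (0,10) → (φ(0),φ(10)) = (3,6) ∈ E(G2) ✓
  (0,11) → (φ(0),φ(11)) = (1,3) ∈ E(G2) ✓
  (1,2) → (φ(1),φ(2)) = (2,9) ∈ E(G2) ✓
  (1,3) → (φ(1),φ(3)) = (0,9) ∈ E(G2) ✓
  (1,4) → (φ(1),φ(4)) = (4,9) ∈ E(G2) ✓
  (1,6) → (φ(1),φ(6)) = (7,9) ∈ E(G2) ✓
  (1,8) → (φ(1),φ(8)) = (5,9) ∈ E(G2) ✓
  (1,9) → (φ(1),φ(9)) = (8,9) ∈ E(G2) ✓
  (1,11) → (φ(1),φ(11)) = (1,9) ∈ E(G2) ✓
  (2,3) → (φ(2),φ(3)) = (0,2) ∈ E(G2) ✓
  (2,6) → (φ(2),φ(6)) = (2,7) ∈ E(G2) ✓
  (2,7) → (φ(2),φ(7)) = (2,11) ∈ E(G2) ✓
  (2,9) → (φ(2),φ(9)) = (2,8) ∈ E(G2) ✓
  (2,10) → (φ(2),φ(10)) = (2,6) ∈ E(G2) ✓
  (2,11) → (φ(2),φ(11)) = (1,2) ∈ E(G2) ✓
  (3,4) → (φ(3),φ(4)) = (0,4) ∈ E(G2) ✓
  (3,6) → (φ(3),φ(6)) = (0,7) ∈ E(G2) ✓
  (3,7) → (φ(3),φ(7)) = (0,11) ∈ E(G2) ✓
  (3,8) → (φ(3),φ(8)) = (0,5) ∈ E(G2) ✓
  (3,9) → (φ(3),φ(9)) = (0,8) ∈ E(G2) ✓
  (3,11) → (φ(3),φ(11)) = (0,1) ∈ E(G2) ✓
  (4,8) → (φ(4),φ(8)) = (4,5) ∈ E(G2) ✓
  (4,10) → (φ(4),φ(10)) = (4,6) ∈ E(G2) ✓
  (5,10) → (φ(5),φ(10)) = (6,10) ∈ E(G2) ✓
  (6,8) → (φ(6),φ(8)) = (5,7) ∈ E(G2) ✓
  (6,9) → (φ(6),φ(9)) = (7,8) ∈ E(G2) ✓
  (6,10) → (φ(6),φ(10)) = (6,7) ∈ E(G2) ✓
  (7,8) → (φ(7),φ(8)) = (5,11) ∈ E(G2) ✓
  (7,11) → (φ(7),φ(11)) = (1,11) ∈ E(G2) ✓
  (8,9) → (φ(8),φ(9)) = (5,8) ∈ E(G2) ✓
  (8,11) → (φ(8),φ(11)) = (1,5) ∈ E(G2) ✓
All 34 edges of G1 map to edges of G2, and |E(G1)| = |E(G2)| = 34, so φ is a bijection on edges as well as vertices. Hence G1 ≅ G2.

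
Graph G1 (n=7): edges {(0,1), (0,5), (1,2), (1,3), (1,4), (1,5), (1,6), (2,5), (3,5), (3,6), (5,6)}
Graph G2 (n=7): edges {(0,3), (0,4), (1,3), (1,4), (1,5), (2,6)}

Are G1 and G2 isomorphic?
No, not isomorphic

The graphs are NOT isomorphic.

Counting triangles (3-cliques): G1 has 6, G2 has 0.
Triangle count is an isomorphism invariant, so differing triangle counts rule out isomorphism.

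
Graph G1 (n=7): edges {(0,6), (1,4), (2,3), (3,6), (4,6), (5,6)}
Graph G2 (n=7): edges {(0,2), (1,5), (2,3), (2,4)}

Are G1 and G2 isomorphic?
No, not isomorphic

The graphs are NOT isomorphic.

Connected components of G1: 1 component(s) with vertex sets [[0, 1, 2, 3, 4, 5, 6]], sizes [7].
Connected components of G2: 3 component(s) with vertex sets [[6], [1, 5], [0, 2, 3, 4]], sizes [1, 2, 4].
The number of connected components (and the multiset of component sizes) is an isomorphism invariant — an isomorphism maps each component of G1 bijectively onto a component of G2. Since G1 has 1 component(s) and G2 has 3, they cannot be isomorphic.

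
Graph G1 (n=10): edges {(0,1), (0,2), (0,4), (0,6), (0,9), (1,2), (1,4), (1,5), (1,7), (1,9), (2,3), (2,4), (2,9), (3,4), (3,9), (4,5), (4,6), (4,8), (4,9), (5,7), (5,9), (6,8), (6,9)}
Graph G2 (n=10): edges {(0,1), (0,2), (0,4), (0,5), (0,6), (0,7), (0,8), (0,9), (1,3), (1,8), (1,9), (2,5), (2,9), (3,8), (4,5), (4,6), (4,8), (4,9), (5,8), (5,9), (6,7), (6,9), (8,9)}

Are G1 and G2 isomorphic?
Yes, isomorphic

The graphs are isomorphic.
One valid mapping φ: V(G1) → V(G2): 0→4, 1→8, 2→5, 3→2, 4→0, 5→1, 6→6, 7→3, 8→7, 9→9

Verify φ preserves adjacency — for each edge of G1, its image is an edge of G2:
  (0,1) → (φ(0),φ(1)) = (4,8) ∈ E(G2) ✓
  (0,2) → (φ(0),φ(2)) = (4,5) ∈ E(G2) ✓
  (0,4) → (φ(0),φ(4)) = (0,4) ∈ E(G2) ✓
  (0,6) → (φ(0),φ(6)) = (4,6) ∈ E(G2) ✓
  (0,9) → (φ(0),φ(9)) = (4,9) ∈ E(G2) ✓
  (1,2) → (φ(1),φ(2)) = (5,8) ∈ E(G2) ✓
  (1,4) → (φ(1),φ(4)) = (0,8) ∈ E(G2) ✓
  (1,5) → (φ(1),φ(5)) = (1,8) ∈ E(G2) ✓
  (1,7) → (φ(1),φ(7)) = (3,8) ∈ E(G2) ✓
  (1,9) → (φ(1),φ(9)) = (8,9) ∈ E(G2) ✓
  (2,3) → (φ(2),φ(3)) = (2,5) ∈ E(G2) ✓
  (2,4) → (φ(2),φ(4)) = (0,5) ∈ E(G2) ✓
  (2,9) → (φ(2),φ(9)) = (5,9) ∈ E(G2) ✓
  (3,4) → (φ(3),φ(4)) = (0,2) ∈ E(G2) ✓
  (3,9) → (φ(3),φ(9)) = (2,9) ∈ E(G2) ✓
  (4,5) → (φ(4),φ(5)) = (0,1) ∈ E(G2) ✓
  (4,6) → (φ(4),φ(6)) = (0,6) ∈ E(G2) ✓
  (4,8) → (φ(4),φ(8)) = (0,7) ∈ E(G2) ✓
  (4,9) → (φ(4),φ(9)) = (0,9) ∈ E(G2) ✓
  (5,7) → (φ(5),φ(7)) = (1,3) ∈ E(G2) ✓
  (5,9) → (φ(5),φ(9)) = (1,9) ∈ E(G2) ✓
  (6,8) → (φ(6),φ(8)) = (6,7) ∈ E(G2) ✓
  (6,9) → (φ(6),φ(9)) = (6,9) ∈ E(G2) ✓
All 23 edges of G1 map to edges of G2, and |E(G1)| = |E(G2)| = 23, so φ is a bijection on edges as well as vertices. Hence G1 ≅ G2.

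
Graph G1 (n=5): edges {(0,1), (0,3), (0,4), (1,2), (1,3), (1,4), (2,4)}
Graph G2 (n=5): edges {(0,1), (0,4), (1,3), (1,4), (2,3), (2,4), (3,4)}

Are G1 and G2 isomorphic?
Yes, isomorphic

The graphs are isomorphic.
One valid mapping φ: V(G1) → V(G2): 0→3, 1→4, 2→0, 3→2, 4→1

Verify φ preserves adjacency — for each edge of G1, its image is an edge of G2:
  (0,1) → (φ(0),φ(1)) = (3,4) ∈ E(G2) ✓
  (0,3) → (φ(0),φ(3)) = (2,3) ∈ E(G2) ✓
  (0,4) → (φ(0),φ(4)) = (1,3) ∈ E(G2) ✓
  (1,2) → (φ(1),φ(2)) = (0,4) ∈ E(G2) ✓
  (1,3) → (φ(1),φ(3)) = (2,4) ∈ E(G2) ✓
  (1,4) → (φ(1),φ(4)) = (1,4) ∈ E(G2) ✓
  (2,4) → (φ(2),φ(4)) = (0,1) ∈ E(G2) ✓
All 7 edges of G1 map to edges of G2, and |E(G1)| = |E(G2)| = 7, so φ is a bijection on edges as well as vertices. Hence G1 ≅ G2.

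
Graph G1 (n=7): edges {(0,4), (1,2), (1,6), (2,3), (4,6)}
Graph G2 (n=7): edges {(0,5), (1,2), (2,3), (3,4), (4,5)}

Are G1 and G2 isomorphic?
Yes, isomorphic

The graphs are isomorphic.
One valid mapping φ: V(G1) → V(G2): 0→1, 1→4, 2→5, 3→0, 4→2, 5→6, 6→3

Verify φ preserves adjacency — for each edge of G1, its image is an edge of G2:
  (0,4) → (φ(0),φ(4)) = (1,2) ∈ E(G2) ✓
  (1,2) → (φ(1),φ(2)) = (4,5) ∈ E(G2) ✓
  (1,6) → (φ(1),φ(6)) = (3,4) ∈ E(G2) ✓
  (2,3) → (φ(2),φ(3)) = (0,5) ∈ E(G2) ✓
  (4,6) → (φ(4),φ(6)) = (2,3) ∈ E(G2) ✓
All 5 edges of G1 map to edges of G2, and |E(G1)| = |E(G2)| = 5, so φ is a bijection on edges as well as vertices. Hence G1 ≅ G2.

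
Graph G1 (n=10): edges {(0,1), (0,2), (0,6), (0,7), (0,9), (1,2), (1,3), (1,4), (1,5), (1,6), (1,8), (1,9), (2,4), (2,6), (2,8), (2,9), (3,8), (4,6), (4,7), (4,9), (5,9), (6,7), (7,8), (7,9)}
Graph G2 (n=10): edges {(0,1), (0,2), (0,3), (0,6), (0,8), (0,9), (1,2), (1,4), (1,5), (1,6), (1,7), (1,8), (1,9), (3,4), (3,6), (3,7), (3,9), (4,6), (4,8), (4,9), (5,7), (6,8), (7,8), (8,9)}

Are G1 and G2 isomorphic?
Yes, isomorphic

The graphs are isomorphic.
One valid mapping φ: V(G1) → V(G2): 0→6, 1→1, 2→8, 3→5, 4→9, 5→2, 6→4, 7→3, 8→7, 9→0

Verify φ preserves adjacency — for each edge of G1, its image is an edge of G2:
  (0,1) → (φ(0),φ(1)) = (1,6) ∈ E(G2) ✓
  (0,2) → (φ(0),φ(2)) = (6,8) ∈ E(G2) ✓
  (0,6) → (φ(0),φ(6)) = (4,6) ∈ E(G2) ✓
  (0,7) → (φ(0),φ(7)) = (3,6) ∈ E(G2) ✓
  (0,9) → (φ(0),φ(9)) = (0,6) ∈ E(G2) ✓
  (1,2) → (φ(1),φ(2)) = (1,8) ∈ E(G2) ✓
  (1,3) → (φ(1),φ(3)) = (1,5) ∈ E(G2) ✓
  (1,4) → (φ(1),φ(4)) = (1,9) ∈ E(G2) ✓
  (1,5) → (φ(1),φ(5)) = (1,2) ∈ E(G2) ✓
  (1,6) → (φ(1),φ(6)) = (1,4) ∈ E(G2) ✓
  (1,8) → (φ(1),φ(8)) = (1,7) ∈ E(G2) ✓
  (1,9) → (φ(1),φ(9)) = (0,1) ∈ E(G2) ✓
  (2,4) → (φ(2),φ(4)) = (8,9) ∈ E(G2) ✓
  (2,6) → (φ(2),φ(6)) = (4,8) ∈ E(G2) ✓
  (2,8) → (φ(2),φ(8)) = (7,8) ∈ E(G2) ✓
  (2,9) → (φ(2),φ(9)) = (0,8) ∈ E(G2) ✓
  (3,8) → (φ(3),φ(8)) = (5,7) ∈ E(G2) ✓
  (4,6) → (φ(4),φ(6)) = (4,9) ∈ E(G2) ✓
  (4,7) → (φ(4),φ(7)) = (3,9) ∈ E(G2) ✓
  (4,9) → (φ(4),φ(9)) = (0,9) ∈ E(G2) ✓
  (5,9) → (φ(5),φ(9)) = (0,2) ∈ E(G2) ✓
  (6,7) → (φ(6),φ(7)) = (3,4) ∈ E(G2) ✓
  (7,8) → (φ(7),φ(8)) = (3,7) ∈ E(G2) ✓
  (7,9) → (φ(7),φ(9)) = (0,3) ∈ E(G2) ✓
All 24 edges of G1 map to edges of G2, and |E(G1)| = |E(G2)| = 24, so φ is a bijection on edges as well as vertices. Hence G1 ≅ G2.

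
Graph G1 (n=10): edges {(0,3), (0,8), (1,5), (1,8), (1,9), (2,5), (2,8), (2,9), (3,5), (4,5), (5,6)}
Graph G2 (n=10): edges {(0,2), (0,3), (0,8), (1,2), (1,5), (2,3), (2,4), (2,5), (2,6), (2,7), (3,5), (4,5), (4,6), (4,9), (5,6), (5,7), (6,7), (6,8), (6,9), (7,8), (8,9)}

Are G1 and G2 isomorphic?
No, not isomorphic

The graphs are NOT isomorphic.

Degrees in G1: deg(0)=2, deg(1)=3, deg(2)=3, deg(3)=2, deg(4)=1, deg(5)=5, deg(6)=1, deg(7)=0, deg(8)=3, deg(9)=2.
Sorted degree sequence of G1: [5, 3, 3, 3, 2, 2, 2, 1, 1, 0].
Degrees in G2: deg(0)=3, deg(1)=2, deg(2)=7, deg(3)=3, deg(4)=4, deg(5)=6, deg(6)=6, deg(7)=4, deg(8)=4, deg(9)=3.
Sorted degree sequence of G2: [7, 6, 6, 4, 4, 4, 3, 3, 3, 2].
The (sorted) degree sequence is an isomorphism invariant, so since G1 and G2 have different degree sequences they cannot be isomorphic.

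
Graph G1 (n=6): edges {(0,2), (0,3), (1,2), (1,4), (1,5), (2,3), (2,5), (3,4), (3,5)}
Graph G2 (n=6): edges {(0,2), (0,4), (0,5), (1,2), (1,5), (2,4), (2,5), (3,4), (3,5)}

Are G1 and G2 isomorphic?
Yes, isomorphic

The graphs are isomorphic.
One valid mapping φ: V(G1) → V(G2): 0→1, 1→4, 2→2, 3→5, 4→3, 5→0

Verify φ preserves adjacency — for each edge of G1, its image is an edge of G2:
  (0,2) → (φ(0),φ(2)) = (1,2) ∈ E(G2) ✓
  (0,3) → (φ(0),φ(3)) = (1,5) ∈ E(G2) ✓
  (1,2) → (φ(1),φ(2)) = (2,4) ∈ E(G2) ✓
  (1,4) → (φ(1),φ(4)) = (3,4) ∈ E(G2) ✓
  (1,5) → (φ(1),φ(5)) = (0,4) ∈ E(G2) ✓
  (2,3) → (φ(2),φ(3)) = (2,5) ∈ E(G2) ✓
  (2,5) → (φ(2),φ(5)) = (0,2) ∈ E(G2) ✓
  (3,4) → (φ(3),φ(4)) = (3,5) ∈ E(G2) ✓
  (3,5) → (φ(3),φ(5)) = (0,5) ∈ E(G2) ✓
All 9 edges of G1 map to edges of G2, and |E(G1)| = |E(G2)| = 9, so φ is a bijection on edges as well as vertices. Hence G1 ≅ G2.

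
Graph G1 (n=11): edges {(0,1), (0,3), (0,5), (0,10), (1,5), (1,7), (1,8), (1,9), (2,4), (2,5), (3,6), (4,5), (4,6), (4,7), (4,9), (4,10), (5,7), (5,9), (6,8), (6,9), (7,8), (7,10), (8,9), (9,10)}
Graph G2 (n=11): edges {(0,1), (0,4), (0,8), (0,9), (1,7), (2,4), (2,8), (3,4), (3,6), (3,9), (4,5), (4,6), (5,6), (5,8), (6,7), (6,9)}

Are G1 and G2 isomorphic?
No, not isomorphic

The graphs are NOT isomorphic.

Connected components of G1: 1 component(s) with vertex sets [[0, 1, 2, 3, 4, 5, 6, 7, 8, 9, 10]], sizes [11].
Connected components of G2: 2 component(s) with vertex sets [[10], [0, 1, 2, 3, 4, 5, 6, 7, 8, 9]], sizes [1, 10].
The number of connected components (and the multiset of component sizes) is an isomorphism invariant — an isomorphism maps each component of G1 bijectively onto a component of G2. Since G1 has 1 component(s) and G2 has 2, they cannot be isomorphic.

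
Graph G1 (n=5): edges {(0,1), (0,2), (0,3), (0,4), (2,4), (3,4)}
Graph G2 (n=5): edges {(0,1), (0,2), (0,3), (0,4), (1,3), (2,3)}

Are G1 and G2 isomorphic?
Yes, isomorphic

The graphs are isomorphic.
One valid mapping φ: V(G1) → V(G2): 0→0, 1→4, 2→2, 3→1, 4→3

Verify φ preserves adjacency — for each edge of G1, its image is an edge of G2:
  (0,1) → (φ(0),φ(1)) = (0,4) ∈ E(G2) ✓
  (0,2) → (φ(0),φ(2)) = (0,2) ∈ E(G2) ✓
  (0,3) → (φ(0),φ(3)) = (0,1) ∈ E(G2) ✓
  (0,4) → (φ(0),φ(4)) = (0,3) ∈ E(G2) ✓
  (2,4) → (φ(2),φ(4)) = (2,3) ∈ E(G2) ✓
  (3,4) → (φ(3),φ(4)) = (1,3) ∈ E(G2) ✓
All 6 edges of G1 map to edges of G2, and |E(G1)| = |E(G2)| = 6, so φ is a bijection on edges as well as vertices. Hence G1 ≅ G2.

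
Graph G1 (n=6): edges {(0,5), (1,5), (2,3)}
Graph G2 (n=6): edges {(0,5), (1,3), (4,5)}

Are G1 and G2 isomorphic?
Yes, isomorphic

The graphs are isomorphic.
One valid mapping φ: V(G1) → V(G2): 0→0, 1→4, 2→1, 3→3, 4→2, 5→5

Verify φ preserves adjacency — for each edge of G1, its image is an edge of G2:
  (0,5) → (φ(0),φ(5)) = (0,5) ∈ E(G2) ✓
  (1,5) → (φ(1),φ(5)) = (4,5) ∈ E(G2) ✓
  (2,3) → (φ(2),φ(3)) = (1,3) ∈ E(G2) ✓
All 3 edges of G1 map to edges of G2, and |E(G1)| = |E(G2)| = 3, so φ is a bijection on edges as well as vertices. Hence G1 ≅ G2.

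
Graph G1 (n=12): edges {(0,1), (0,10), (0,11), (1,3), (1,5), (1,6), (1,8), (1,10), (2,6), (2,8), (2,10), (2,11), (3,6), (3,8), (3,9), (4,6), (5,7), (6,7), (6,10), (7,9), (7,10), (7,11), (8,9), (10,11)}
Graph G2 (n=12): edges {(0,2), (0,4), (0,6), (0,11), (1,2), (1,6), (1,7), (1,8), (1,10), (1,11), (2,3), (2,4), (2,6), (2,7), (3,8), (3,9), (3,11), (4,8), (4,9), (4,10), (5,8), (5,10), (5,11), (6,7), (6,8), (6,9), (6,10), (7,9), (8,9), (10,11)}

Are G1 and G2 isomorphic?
No, not isomorphic

The graphs are NOT isomorphic.

Counting triangles (3-cliques): G1 has 10, G2 has 14.
Triangle count is an isomorphism invariant, so differing triangle counts rule out isomorphism.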